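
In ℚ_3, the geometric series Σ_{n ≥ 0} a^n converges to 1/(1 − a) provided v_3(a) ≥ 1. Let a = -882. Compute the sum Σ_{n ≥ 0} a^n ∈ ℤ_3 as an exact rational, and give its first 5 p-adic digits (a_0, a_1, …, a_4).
Σ a^n = 1/(1 − a) = 1/883;  first 5 digits = (1, 0, 1, 0, 2)

v_3(a) = 2 ≥ 1, so the series converges in ℤ_3 to 1/(1 − a) = 1/(1 − (-882)) = 1/883. Expand this rational in ℤ_3: compute digits iteratively via d_i = x_i mod 3, x_{i+1} = (x_i − d_i)/3. The first 5 digits are (1, 0, 1, 0, 2).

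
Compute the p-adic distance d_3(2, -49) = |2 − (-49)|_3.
d_3(2, -49) = 1/3

Step 1 — x − y = 2 − (-49) = 51. Step 2 — v_3(51) = 1 (factor: 51 = (3^1 · 17); the sign does not affect v_p). Step 3 — |x − y|_3 = 3^{-1} = 1/3.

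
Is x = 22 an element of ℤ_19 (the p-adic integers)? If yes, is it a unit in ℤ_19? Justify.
x ∈ ℤ_19^× (unit); v_19(x) = 0

ℤ_19 = {x ∈ ℚ_19 : v_19(x) ≥ 0} and ℤ_19^× = {x ∈ ℤ_19 : v_19(x) = 0}. Here v_19(22) = v_19(num) − v_19(den) = 0; compare against these criteria.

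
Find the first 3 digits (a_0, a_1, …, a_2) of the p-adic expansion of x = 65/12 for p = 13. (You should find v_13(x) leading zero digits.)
(a_0, …, a_2) = (0, 8, 7)

v_13(65/12) = 1, so a_0 = ... = a_0 = 0. Factor out: x = 13^1 · u with u = 5/12 a unit in ℤ_13. Expand u iteratively via a_{v+i} = u_i mod 13, u_{i+1} = (u_i − a_{v+i})/13:
  u_0 = 5/12;  a_1 = 8;  u_1 = (u_0 − 8)/13 = -7/12
  u_1 = -7/12;  a_2 = 7;  u_2 = (u_1 − 7)/13 = -7/12
Digits: (0, 8, 7).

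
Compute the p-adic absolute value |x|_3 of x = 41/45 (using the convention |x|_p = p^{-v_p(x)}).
|41/45|_3 = 9

Step 1 — compute v_3(x) by factoring powers of 3 out of the numerator and denominator: v_3(41/45) = -2. Step 2 — apply |x|_p = p^{-v_p(x)} = 3^{2} = 9.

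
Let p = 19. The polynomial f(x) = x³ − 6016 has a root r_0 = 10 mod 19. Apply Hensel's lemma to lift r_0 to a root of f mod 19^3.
r_2 = 2727 (mod 6859)

Hensel: r_{i+1} = r_i − f(r_i)/f′(r_i) mod 19^{i+2}, where f′(x) = 3x². Iterate:
  r_0 = 10 (mod 19)
  r_1 = 200 (mod 361)
  r_2 = 2727 (mod 6859)
Final: r = 2727 with f(r) ≡ 0 mod 19^3.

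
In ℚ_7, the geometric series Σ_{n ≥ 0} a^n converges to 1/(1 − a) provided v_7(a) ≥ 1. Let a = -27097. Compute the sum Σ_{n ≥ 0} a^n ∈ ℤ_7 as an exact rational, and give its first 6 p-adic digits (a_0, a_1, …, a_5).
Σ a^n = 1/(1 − a) = 1/27098;  first 6 digits = (1, 0, 0, 5, 2, 5)

v_7(a) = 3 ≥ 1, so the series converges in ℤ_7 to 1/(1 − a) = 1/(1 − (-27097)) = 1/27098. Expand this rational in ℤ_7: compute digits iteratively via d_i = x_i mod 7, x_{i+1} = (x_i − d_i)/7. The first 6 digits are (1, 0, 0, 5, 2, 5).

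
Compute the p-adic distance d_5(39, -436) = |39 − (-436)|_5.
d_5(39, -436) = 1/25

Step 1 — x − y = 39 − (-436) = 475. Step 2 — v_5(475) = 2 (factor: 475 = (5^2 · 19); the sign does not affect v_p). Step 3 — |x − y|_5 = 5^{-2} = 1/25.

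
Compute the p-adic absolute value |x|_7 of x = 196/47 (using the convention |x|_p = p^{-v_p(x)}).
|196/47|_7 = 1/49

Step 1 — compute v_7(x) by factoring powers of 7 out of the numerator and denominator: v_7(196/47) = 2. Step 2 — apply |x|_p = p^{-v_p(x)} = 7^{-2} = 1/49.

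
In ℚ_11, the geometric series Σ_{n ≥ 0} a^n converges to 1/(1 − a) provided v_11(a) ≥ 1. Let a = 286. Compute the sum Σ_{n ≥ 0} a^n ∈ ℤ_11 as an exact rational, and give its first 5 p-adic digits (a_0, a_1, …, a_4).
Σ a^n = 1/(1 − a) = -1/285;  first 5 digits = (1, 4, 7, 4, 0)

v_11(a) = 1 ≥ 1, so the series converges in ℤ_11 to 1/(1 − a) = 1/(1 − 286) = -1/285. Expand this rational in ℤ_11: compute digits iteratively via d_i = x_i mod 11, x_{i+1} = (x_i − d_i)/11. The first 5 digits are (1, 4, 7, 4, 0).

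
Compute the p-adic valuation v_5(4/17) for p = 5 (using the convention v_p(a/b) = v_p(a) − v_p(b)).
v_5(4/17) = 0

Factor powers of 5 from the numerator and denominator of the reduced fraction: 4 = 5^0 · 4 and 17 = 5^0 · 17. Apply v_p(a/b) = v_p(a) − v_p(b): v_5(4/17) = 0 − 0 = 0.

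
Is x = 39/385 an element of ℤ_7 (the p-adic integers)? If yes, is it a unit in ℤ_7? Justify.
x ∉ ℤ_7 (v_7(x) = -1 < 0)

ℤ_7 = {x ∈ ℚ_7 : v_7(x) ≥ 0} and ℤ_7^× = {x ∈ ℤ_7 : v_7(x) = 0}. Here v_7(39/385) = v_7(num) − v_7(den) = -1; compare against these criteria.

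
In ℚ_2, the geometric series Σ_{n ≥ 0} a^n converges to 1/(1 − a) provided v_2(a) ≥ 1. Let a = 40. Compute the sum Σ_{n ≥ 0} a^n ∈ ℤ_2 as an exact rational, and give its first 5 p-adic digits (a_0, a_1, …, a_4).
Σ a^n = 1/(1 − a) = -1/39;  first 5 digits = (1, 0, 0, 1, 0)

v_2(a) = 3 ≥ 1, so the series converges in ℤ_2 to 1/(1 − a) = 1/(1 − 40) = -1/39. Expand this rational in ℤ_2: compute digits iteratively via d_i = x_i mod 2, x_{i+1} = (x_i − d_i)/2. The first 5 digits are (1, 0, 0, 1, 0).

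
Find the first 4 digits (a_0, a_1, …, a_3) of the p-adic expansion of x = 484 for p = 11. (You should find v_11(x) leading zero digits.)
(a_0, …, a_3) = (0, 0, 4, 0)

v_11(484) = 2, so a_0 = ... = a_1 = 0. Factor out: x = 11^2 · u with u = 4 a unit in ℤ_11. Expand u iteratively via a_{v+i} = u_i mod 11, u_{i+1} = (u_i − a_{v+i})/11:
  u_0 = 4;  a_2 = 4;  u_1 = (u_0 − 4)/11 = 0
  u_1 = 0;  a_3 = 0;  u_2 = (u_1 − 0)/11 = 0
Digits: (0, 0, 4, 0).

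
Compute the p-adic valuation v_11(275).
v_11(275) = 1

v_11(n) is the largest exponent k such that 11^k divides n. Factor out: 275 = 11^1 · 25. (Sign doesn't affect v_p.) So v_11(275) = 1.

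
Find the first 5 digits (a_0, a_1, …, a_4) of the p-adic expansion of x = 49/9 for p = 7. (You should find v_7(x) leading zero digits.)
(a_0, …, a_4) = (0, 0, 4, 1, 6)

v_7(49/9) = 2, so a_0 = ... = a_1 = 0. Factor out: x = 7^2 · u with u = 1/9 a unit in ℤ_7. Expand u iteratively via a_{v+i} = u_i mod 7, u_{i+1} = (u_i − a_{v+i})/7:
  u_0 = 1/9;  a_2 = 4;  u_1 = (u_0 − 4)/7 = -5/9
  u_1 = -5/9;  a_3 = 1;  u_2 = (u_1 − 1)/7 = -2/9
  u_2 = -2/9;  a_4 = 6;  u_3 = (u_2 − 6)/7 = -8/9
Digits: (0, 0, 4, 1, 6).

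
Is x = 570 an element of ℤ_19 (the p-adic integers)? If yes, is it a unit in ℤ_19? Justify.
x ∈ ℤ_19 but not a unit; v_19(x) = 1 > 0

ℤ_19 = {x ∈ ℚ_19 : v_19(x) ≥ 0} and ℤ_19^× = {x ∈ ℤ_19 : v_19(x) = 0}. Here v_19(570) = v_19(num) − v_19(den) = 1; compare against these criteria.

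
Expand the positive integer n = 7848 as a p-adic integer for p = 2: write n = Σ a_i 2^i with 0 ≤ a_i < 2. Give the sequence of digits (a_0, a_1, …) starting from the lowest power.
(a_0, a_1, …) = (0, 0, 0, 1, 0, 1, 0, 1, 0, 1, 1, 1, 1)

Repeated division by 2 gives the digits low-to-high: 7848 = 1·2^3 + 1·2^5 + 1·2^7 + 1·2^9 + 1·2^10 + 1·2^11 + 1·2^12. Digit sequence: (0, 0, 0, 1, 0, 1, 0, 1, 0, 1, 1, 1, 1).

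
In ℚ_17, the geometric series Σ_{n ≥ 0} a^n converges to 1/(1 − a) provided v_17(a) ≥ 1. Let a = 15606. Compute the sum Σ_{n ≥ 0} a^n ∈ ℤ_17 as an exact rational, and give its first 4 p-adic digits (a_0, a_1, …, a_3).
Σ a^n = 1/(1 − a) = -1/15605;  first 4 digits = (1, 0, 3, 3)

v_17(a) = 2 ≥ 1, so the series converges in ℤ_17 to 1/(1 − a) = 1/(1 − 15606) = -1/15605. Expand this rational in ℤ_17: compute digits iteratively via d_i = x_i mod 17, x_{i+1} = (x_i − d_i)/17. The first 4 digits are (1, 0, 3, 3).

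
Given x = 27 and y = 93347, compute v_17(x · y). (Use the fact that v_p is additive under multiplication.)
v_17(2520369) = 3

v_p(x) = 0 (factor: 27 = 17^0 · 27); v_p(y) = 3 (factor: 93347 = 17^3 · 19). Additivity: v_p(xy) = v_p(x) + v_p(y) = 0 + 3 = 3. (Direct check: xy = 2520369 = 17^3 · (513).)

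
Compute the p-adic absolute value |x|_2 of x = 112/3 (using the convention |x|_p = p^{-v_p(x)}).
|112/3|_2 = 1/16

Step 1 — compute v_2(x) by factoring powers of 2 out of the numerator and denominator: v_2(112/3) = 4. Step 2 — apply |x|_p = p^{-v_p(x)} = 2^{-4} = 1/16.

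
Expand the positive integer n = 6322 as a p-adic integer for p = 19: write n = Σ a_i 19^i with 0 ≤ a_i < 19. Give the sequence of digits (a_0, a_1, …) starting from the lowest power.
(a_0, a_1, …) = (14, 9, 17)

Repeated division by 19 gives the digits low-to-high: 6322 = 14 + 9·19^1 + 17·19^2. Digit sequence: (14, 9, 17).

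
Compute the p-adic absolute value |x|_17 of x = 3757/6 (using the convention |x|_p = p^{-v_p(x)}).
|3757/6|_17 = 1/289

Step 1 — compute v_17(x) by factoring powers of 17 out of the numerator and denominator: v_17(3757/6) = 2. Step 2 — apply |x|_p = p^{-v_p(x)} = 17^{-2} = 1/289.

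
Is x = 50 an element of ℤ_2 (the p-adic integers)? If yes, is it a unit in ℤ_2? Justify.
x ∈ ℤ_2 but not a unit; v_2(x) = 1 > 0

ℤ_2 = {x ∈ ℚ_2 : v_2(x) ≥ 0} and ℤ_2^× = {x ∈ ℤ_2 : v_2(x) = 0}. Here v_2(50) = v_2(num) − v_2(den) = 1; compare against these criteria.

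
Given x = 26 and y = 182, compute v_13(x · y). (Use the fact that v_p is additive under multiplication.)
v_13(4732) = 2

v_p(x) = 1 (factor: 26 = 13^1 · 2); v_p(y) = 1 (factor: 182 = 13^1 · 14). Additivity: v_p(xy) = v_p(x) + v_p(y) = 1 + 1 = 2. (Direct check: xy = 4732 = 13^2 · (28).)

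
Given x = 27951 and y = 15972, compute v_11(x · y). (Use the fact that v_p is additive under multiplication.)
v_11(446433372) = 6

v_p(x) = 3 (factor: 27951 = 11^3 · 21); v_p(y) = 3 (factor: 15972 = 11^3 · 12). Additivity: v_p(xy) = v_p(x) + v_p(y) = 3 + 3 = 6. (Direct check: xy = 446433372 = 11^6 · (252).)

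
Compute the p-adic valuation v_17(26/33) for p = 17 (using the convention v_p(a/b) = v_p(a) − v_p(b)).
v_17(26/33) = 0

Factor powers of 17 from the numerator and denominator of the reduced fraction: 26 = 17^0 · 26 and 33 = 17^0 · 33. Apply v_p(a/b) = v_p(a) − v_p(b): v_17(26/33) = 0 − 0 = 0.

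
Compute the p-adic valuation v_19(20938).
v_19(20938) = 2

v_19(n) is the largest exponent k such that 19^k divides n. Factor out: 20938 = 19^2 · 58. (Sign doesn't affect v_p.) So v_19(20938) = 2.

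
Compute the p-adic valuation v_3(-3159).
v_3(-3159) = 5

v_3(n) is the largest exponent k such that 3^k divides n. Factor out: -3159 = -3^5 · 13. (Sign doesn't affect v_p.) So v_3(-3159) = 5.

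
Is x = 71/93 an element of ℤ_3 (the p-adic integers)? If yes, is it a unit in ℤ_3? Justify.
x ∉ ℤ_3 (v_3(x) = -1 < 0)

ℤ_3 = {x ∈ ℚ_3 : v_3(x) ≥ 0} and ℤ_3^× = {x ∈ ℤ_3 : v_3(x) = 0}. Here v_3(71/93) = v_3(num) − v_3(den) = -1; compare against these criteria.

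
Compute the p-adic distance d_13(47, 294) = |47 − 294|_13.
d_13(47, 294) = 1/13

Step 1 — x − y = 47 − 294 = -247. Step 2 — v_13(-247) = 1 (factor: -247 = −(13^1 · 19); the sign does not affect v_p). Step 3 — |x − y|_13 = 13^{-1} = 1/13.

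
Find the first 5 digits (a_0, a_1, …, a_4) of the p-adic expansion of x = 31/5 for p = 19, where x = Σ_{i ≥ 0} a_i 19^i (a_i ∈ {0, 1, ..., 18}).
(a_0, …, a_4) = (10, 15, 3, 15, 3)

v_19(31/5) = 0 (numerator and denominator both coprime to 19), so x ∈ ℤ_19^×. Compute digits iteratively via a_i = x_i mod 19, x_{i+1} = (x_i − a_i)/19, with x_0 = x:
  x_0 = 31/5;  a_0 = 10;  x_1 = (x_0 − 10)/19 = -1/5
  x_1 = -1/5;  a_1 = 15;  x_2 = (x_1 − 15)/19 = -4/5
  x_2 = -4/5;  a_2 = 3;  x_3 = (x_2 − 3)/19 = -1/5
  x_3 = -1/5;  a_3 = 15;  x_4 = (x_3 − 15)/19 = -4/5
  x_4 = -4/5;  a_4 = 3;  x_5 = (x_4 − 3)/19 = -1/5
Digits: (10, 15, 3, 15, 3).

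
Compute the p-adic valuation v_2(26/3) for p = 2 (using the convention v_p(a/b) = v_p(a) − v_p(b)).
v_2(26/3) = 1

Factor powers of 2 from the numerator and denominator of the reduced fraction: 26 = 2^1 · 13 and 3 = 2^0 · 3. Apply v_p(a/b) = v_p(a) − v_p(b): v_2(26/3) = 1 − 0 = 1.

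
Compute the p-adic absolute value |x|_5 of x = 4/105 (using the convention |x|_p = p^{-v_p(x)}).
|4/105|_5 = 5

Step 1 — compute v_5(x) by factoring powers of 5 out of the numerator and denominator: v_5(4/105) = -1. Step 2 — apply |x|_p = p^{-v_p(x)} = 5^{1} = 5.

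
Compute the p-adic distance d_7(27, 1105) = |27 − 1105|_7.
d_7(27, 1105) = 1/49

Step 1 — x − y = 27 − 1105 = -1078. Step 2 — v_7(-1078) = 2 (factor: -1078 = −(7^2 · 22); the sign does not affect v_p). Step 3 — |x − y|_7 = 7^{-2} = 1/49.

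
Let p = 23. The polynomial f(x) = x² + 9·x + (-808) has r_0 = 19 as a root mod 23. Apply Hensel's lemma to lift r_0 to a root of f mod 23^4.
r_3 = 166930 (mod 279841)

Hensel: r_{i+1} = r_i − f(r_i)·(f′(r_i))^{-1} mod 23^{i+2}, f′(x) = 2x + 9. Iterate:
  r_0 = 19 (mod 23)
  r_1 = 295 (mod 529)
  r_2 = 8759 (mod 12167)
  r_3 = 166930 (mod 279841)
Final: r = 166930 satisfies f(r) ≡ 0 mod 23^4.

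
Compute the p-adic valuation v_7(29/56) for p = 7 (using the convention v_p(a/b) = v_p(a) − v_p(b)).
v_7(29/56) = -1

Factor powers of 7 from the numerator and denominator of the reduced fraction: 29 = 7^0 · 29 and 56 = 7^1 · 8. Apply v_p(a/b) = v_p(a) − v_p(b): v_7(29/56) = 0 − 1 = -1.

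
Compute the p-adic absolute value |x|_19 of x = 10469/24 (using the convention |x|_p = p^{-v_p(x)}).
|10469/24|_19 = 1/361

Step 1 — compute v_19(x) by factoring powers of 19 out of the numerator and denominator: v_19(10469/24) = 2. Step 2 — apply |x|_p = p^{-v_p(x)} = 19^{-2} = 1/361.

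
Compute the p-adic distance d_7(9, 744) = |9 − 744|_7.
d_7(9, 744) = 1/49

Step 1 — x − y = 9 − 744 = -735. Step 2 — v_7(-735) = 2 (factor: -735 = −(7^2 · 15); the sign does not affect v_p). Step 3 — |x − y|_7 = 7^{-2} = 1/49.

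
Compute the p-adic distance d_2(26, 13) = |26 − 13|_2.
d_2(26, 13) = 1

Step 1 — x − y = 26 − 13 = 13. Step 2 — v_2(13) = 0 (factor: 13 = (2^0 · 13); the sign does not affect v_p). Step 3 — |x − y|_2 = 2^{0} = 1.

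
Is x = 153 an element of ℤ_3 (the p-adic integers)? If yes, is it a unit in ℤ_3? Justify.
x ∈ ℤ_3 but not a unit; v_3(x) = 2 > 0

ℤ_3 = {x ∈ ℚ_3 : v_3(x) ≥ 0} and ℤ_3^× = {x ∈ ℤ_3 : v_3(x) = 0}. Here v_3(153) = v_3(num) − v_3(den) = 2; compare against these criteria.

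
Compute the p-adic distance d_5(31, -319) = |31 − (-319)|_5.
d_5(31, -319) = 1/25

Step 1 — x − y = 31 − (-319) = 350. Step 2 — v_5(350) = 2 (factor: 350 = (5^2 · 14); the sign does not affect v_p). Step 3 — |x − y|_5 = 5^{-2} = 1/25.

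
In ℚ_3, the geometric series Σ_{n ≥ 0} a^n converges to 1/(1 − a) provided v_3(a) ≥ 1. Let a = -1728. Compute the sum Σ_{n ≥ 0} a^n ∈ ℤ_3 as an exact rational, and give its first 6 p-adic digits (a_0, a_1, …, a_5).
Σ a^n = 1/(1 − a) = 1/1729;  first 6 digits = (1, 0, 0, 2, 2, 1)

v_3(a) = 3 ≥ 1, so the series converges in ℤ_3 to 1/(1 − a) = 1/(1 − (-1728)) = 1/1729. Expand this rational in ℤ_3: compute digits iteratively via d_i = x_i mod 3, x_{i+1} = (x_i − d_i)/3. The first 6 digits are (1, 0, 0, 2, 2, 1).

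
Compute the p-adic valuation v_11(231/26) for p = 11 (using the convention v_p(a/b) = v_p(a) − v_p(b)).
v_11(231/26) = 1

Factor powers of 11 from the numerator and denominator of the reduced fraction: 231 = 11^1 · 21 and 26 = 11^0 · 26. Apply v_p(a/b) = v_p(a) − v_p(b): v_11(231/26) = 1 − 0 = 1.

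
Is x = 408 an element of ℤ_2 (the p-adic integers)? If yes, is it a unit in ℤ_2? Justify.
x ∈ ℤ_2 but not a unit; v_2(x) = 3 > 0

ℤ_2 = {x ∈ ℚ_2 : v_2(x) ≥ 0} and ℤ_2^× = {x ∈ ℤ_2 : v_2(x) = 0}. Here v_2(408) = v_2(num) − v_2(den) = 3; compare against these criteria.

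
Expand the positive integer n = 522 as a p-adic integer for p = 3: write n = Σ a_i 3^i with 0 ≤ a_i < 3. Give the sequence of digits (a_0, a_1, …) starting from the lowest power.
(a_0, a_1, …) = (0, 0, 1, 1, 0, 2)

Repeated division by 3 gives the digits low-to-high: 522 = 1·3^2 + 1·3^3 + 2·3^5. Digit sequence: (0, 0, 1, 1, 0, 2).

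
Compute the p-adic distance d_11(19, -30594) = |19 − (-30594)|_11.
d_11(19, -30594) = 1/1331

Step 1 — x − y = 19 − (-30594) = 30613. Step 2 — v_11(30613) = 3 (factor: 30613 = (11^3 · 23); the sign does not affect v_p). Step 3 — |x − y|_11 = 11^{-3} = 1/1331.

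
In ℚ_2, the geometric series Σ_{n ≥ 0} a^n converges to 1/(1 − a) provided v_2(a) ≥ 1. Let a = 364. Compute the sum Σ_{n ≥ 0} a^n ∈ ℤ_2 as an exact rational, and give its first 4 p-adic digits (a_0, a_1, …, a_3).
Σ a^n = 1/(1 − a) = -1/363;  first 4 digits = (1, 0, 1, 1)

v_2(a) = 2 ≥ 1, so the series converges in ℤ_2 to 1/(1 − a) = 1/(1 − 364) = -1/363. Expand this rational in ℤ_2: compute digits iteratively via d_i = x_i mod 2, x_{i+1} = (x_i − d_i)/2. The first 4 digits are (1, 0, 1, 1).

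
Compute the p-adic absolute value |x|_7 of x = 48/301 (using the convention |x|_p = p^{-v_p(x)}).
|48/301|_7 = 7

Step 1 — compute v_7(x) by factoring powers of 7 out of the numerator and denominator: v_7(48/301) = -1. Step 2 — apply |x|_p = p^{-v_p(x)} = 7^{1} = 7.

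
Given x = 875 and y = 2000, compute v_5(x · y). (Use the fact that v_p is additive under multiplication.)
v_5(1750000) = 6

v_p(x) = 3 (factor: 875 = 5^3 · 7); v_p(y) = 3 (factor: 2000 = 5^3 · 16). Additivity: v_p(xy) = v_p(x) + v_p(y) = 3 + 3 = 6. (Direct check: xy = 1750000 = 5^6 · (112).)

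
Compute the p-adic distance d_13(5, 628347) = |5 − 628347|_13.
d_13(5, 628347) = 1/28561

Step 1 — x − y = 5 − 628347 = -628342. Step 2 — v_13(-628342) = 4 (factor: -628342 = −(13^4 · 22); the sign does not affect v_p). Step 3 — |x − y|_13 = 13^{-4} = 1/28561.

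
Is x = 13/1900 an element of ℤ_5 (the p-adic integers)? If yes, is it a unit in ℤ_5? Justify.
x ∉ ℤ_5 (v_5(x) = -2 < 0)

ℤ_5 = {x ∈ ℚ_5 : v_5(x) ≥ 0} and ℤ_5^× = {x ∈ ℤ_5 : v_5(x) = 0}. Here v_5(13/1900) = v_5(num) − v_5(den) = -2; compare against these criteria.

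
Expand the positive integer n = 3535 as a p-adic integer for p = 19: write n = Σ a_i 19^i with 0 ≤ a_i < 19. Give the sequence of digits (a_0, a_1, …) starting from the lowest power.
(a_0, a_1, …) = (1, 15, 9)

Repeated division by 19 gives the digits low-to-high: 3535 = 1 + 15·19^1 + 9·19^2. Digit sequence: (1, 15, 9).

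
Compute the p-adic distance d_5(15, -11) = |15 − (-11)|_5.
d_5(15, -11) = 1

Step 1 — x − y = 15 − (-11) = 26. Step 2 — v_5(26) = 0 (factor: 26 = (5^0 · 26); the sign does not affect v_p). Step 3 — |x − y|_5 = 5^{0} = 1.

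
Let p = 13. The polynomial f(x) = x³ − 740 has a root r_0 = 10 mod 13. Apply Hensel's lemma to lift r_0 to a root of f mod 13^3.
r_2 = 426 (mod 2197)

Hensel: r_{i+1} = r_i − f(r_i)/f′(r_i) mod 13^{i+2}, where f′(x) = 3x². Iterate:
  r_0 = 10 (mod 13)
  r_1 = 88 (mod 169)
  r_2 = 426 (mod 2197)
Final: r = 426 with f(r) ≡ 0 mod 13^3.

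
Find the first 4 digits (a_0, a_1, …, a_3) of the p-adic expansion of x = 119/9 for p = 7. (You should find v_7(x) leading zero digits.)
(a_0, …, a_3) = (0, 5, 5, 0)

v_7(119/9) = 1, so a_0 = ... = a_0 = 0. Factor out: x = 7^1 · u with u = 17/9 a unit in ℤ_7. Expand u iteratively via a_{v+i} = u_i mod 7, u_{i+1} = (u_i − a_{v+i})/7:
  u_0 = 17/9;  a_1 = 5;  u_1 = (u_0 − 5)/7 = -4/9
  u_1 = -4/9;  a_2 = 5;  u_2 = (u_1 − 5)/7 = -7/9
  u_2 = -7/9;  a_3 = 0;  u_3 = (u_2 − 0)/7 = -1/9
Digits: (0, 5, 5, 0).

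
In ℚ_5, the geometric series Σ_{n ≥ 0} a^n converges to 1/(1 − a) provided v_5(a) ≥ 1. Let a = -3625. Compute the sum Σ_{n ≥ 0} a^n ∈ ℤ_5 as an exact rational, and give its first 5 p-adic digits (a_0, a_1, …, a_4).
Σ a^n = 1/(1 − a) = 1/3626;  first 5 digits = (1, 0, 0, 1, 4)

v_5(a) = 3 ≥ 1, so the series converges in ℤ_5 to 1/(1 − a) = 1/(1 − (-3625)) = 1/3626. Expand this rational in ℤ_5: compute digits iteratively via d_i = x_i mod 5, x_{i+1} = (x_i − d_i)/5. The first 5 digits are (1, 0, 0, 1, 4).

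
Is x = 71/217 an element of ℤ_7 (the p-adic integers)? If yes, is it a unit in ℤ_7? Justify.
x ∉ ℤ_7 (v_7(x) = -1 < 0)

ℤ_7 = {x ∈ ℚ_7 : v_7(x) ≥ 0} and ℤ_7^× = {x ∈ ℤ_7 : v_7(x) = 0}. Here v_7(71/217) = v_7(num) − v_7(den) = -1; compare against these criteria.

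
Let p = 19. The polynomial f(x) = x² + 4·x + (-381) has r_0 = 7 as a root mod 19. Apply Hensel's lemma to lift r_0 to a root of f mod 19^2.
r_1 = 64 (mod 361)

Hensel: r_{i+1} = r_i − f(r_i)·(f′(r_i))^{-1} mod 19^{i+2}, f′(x) = 2x + 4. Iterate:
  r_0 = 7 (mod 19)
  r_1 = 64 (mod 361)
Final: r = 64 satisfies f(r) ≡ 0 mod 19^2.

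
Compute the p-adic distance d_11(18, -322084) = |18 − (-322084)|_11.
d_11(18, -322084) = 1/161051

Step 1 — x − y = 18 − (-322084) = 322102. Step 2 — v_11(322102) = 5 (factor: 322102 = (11^5 · 2); the sign does not affect v_p). Step 3 — |x − y|_11 = 11^{-5} = 1/161051.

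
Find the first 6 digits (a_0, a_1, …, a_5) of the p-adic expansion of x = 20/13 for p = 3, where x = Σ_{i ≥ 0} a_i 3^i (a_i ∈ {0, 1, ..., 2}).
(a_0, …, a_5) = (2, 1, 1, 0, 1, 1)

v_3(20/13) = 0 (numerator and denominator both coprime to 3), so x ∈ ℤ_3^×. Compute digits iteratively via a_i = x_i mod 3, x_{i+1} = (x_i − a_i)/3, with x_0 = x:
  x_0 = 20/13;  a_0 = 2;  x_1 = (x_0 − 2)/3 = -2/13
  x_1 = -2/13;  a_1 = 1;  x_2 = (x_1 − 1)/3 = -5/13
  x_2 = -5/13;  a_2 = 1;  x_3 = (x_2 − 1)/3 = -6/13
  x_3 = -6/13;  a_3 = 0;  x_4 = (x_3 − 0)/3 = -2/13
  x_4 = -2/13;  a_4 = 1;  x_5 = (x_4 − 1)/3 = -5/13
  x_5 = -5/13;  a_5 = 1;  x_6 = (x_5 − 1)/3 = -6/13
Digits: (2, 1, 1, 0, 1, 1).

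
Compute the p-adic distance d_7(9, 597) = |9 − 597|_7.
d_7(9, 597) = 1/49

Step 1 — x − y = 9 − 597 = -588. Step 2 — v_7(-588) = 2 (factor: -588 = −(7^2 · 12); the sign does not affect v_p). Step 3 — |x − y|_7 = 7^{-2} = 1/49.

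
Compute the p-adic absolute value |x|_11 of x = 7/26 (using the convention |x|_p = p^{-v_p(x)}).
|7/26|_11 = 1

Step 1 — compute v_11(x) by factoring powers of 11 out of the numerator and denominator: v_11(7/26) = 0. Step 2 — apply |x|_p = p^{-v_p(x)} = 11^{0} = 1.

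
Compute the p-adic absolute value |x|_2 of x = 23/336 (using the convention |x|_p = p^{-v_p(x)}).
|23/336|_2 = 16

Step 1 — compute v_2(x) by factoring powers of 2 out of the numerator and denominator: v_2(23/336) = -4. Step 2 — apply |x|_p = p^{-v_p(x)} = 2^{4} = 16.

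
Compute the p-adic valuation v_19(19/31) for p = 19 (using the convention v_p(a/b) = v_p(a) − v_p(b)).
v_19(19/31) = 1

Factor powers of 19 from the numerator and denominator of the reduced fraction: 19 = 19^1 · 1 and 31 = 19^0 · 31. Apply v_p(a/b) = v_p(a) − v_p(b): v_19(19/31) = 1 − 0 = 1.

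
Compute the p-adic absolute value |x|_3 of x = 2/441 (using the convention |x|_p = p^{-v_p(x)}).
|2/441|_3 = 9

Step 1 — compute v_3(x) by factoring powers of 3 out of the numerator and denominator: v_3(2/441) = -2. Step 2 — apply |x|_p = p^{-v_p(x)} = 3^{2} = 9.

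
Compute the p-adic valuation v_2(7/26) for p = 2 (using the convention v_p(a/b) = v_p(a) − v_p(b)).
v_2(7/26) = -1

Factor powers of 2 from the numerator and denominator of the reduced fraction: 7 = 2^0 · 7 and 26 = 2^1 · 13. Apply v_p(a/b) = v_p(a) − v_p(b): v_2(7/26) = 0 − 1 = -1.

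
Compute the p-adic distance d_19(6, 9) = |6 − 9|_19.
d_19(6, 9) = 1

Step 1 — x − y = 6 − 9 = -3. Step 2 — v_19(-3) = 0 (factor: -3 = −(19^0 · 3); the sign does not affect v_p). Step 3 — |x − y|_19 = 19^{0} = 1.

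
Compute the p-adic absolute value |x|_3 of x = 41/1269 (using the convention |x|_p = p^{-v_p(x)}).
|41/1269|_3 = 27

Step 1 — compute v_3(x) by factoring powers of 3 out of the numerator and denominator: v_3(41/1269) = -3. Step 2 — apply |x|_p = p^{-v_p(x)} = 3^{3} = 27.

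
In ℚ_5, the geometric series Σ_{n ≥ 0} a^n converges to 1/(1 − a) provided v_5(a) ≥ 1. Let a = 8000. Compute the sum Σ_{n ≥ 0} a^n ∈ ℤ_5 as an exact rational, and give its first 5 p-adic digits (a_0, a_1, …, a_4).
Σ a^n = 1/(1 − a) = -1/7999;  first 5 digits = (1, 0, 0, 4, 2)

v_5(a) = 3 ≥ 1, so the series converges in ℤ_5 to 1/(1 − a) = 1/(1 − 8000) = -1/7999. Expand this rational in ℤ_5: compute digits iteratively via d_i = x_i mod 5, x_{i+1} = (x_i − d_i)/5. The first 5 digits are (1, 0, 0, 4, 2).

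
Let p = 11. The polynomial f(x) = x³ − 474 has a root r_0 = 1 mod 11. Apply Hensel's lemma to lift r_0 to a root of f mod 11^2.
r_1 = 78 (mod 121)

Hensel: r_{i+1} = r_i − f(r_i)/f′(r_i) mod 11^{i+2}, where f′(x) = 3x². Iterate:
  r_0 = 1 (mod 11)
  r_1 = 78 (mod 121)
Final: r = 78 with f(r) ≡ 0 mod 11^2.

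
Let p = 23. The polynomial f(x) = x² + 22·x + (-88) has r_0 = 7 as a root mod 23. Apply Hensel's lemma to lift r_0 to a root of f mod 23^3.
r_2 = 7689 (mod 12167)

Hensel: r_{i+1} = r_i − f(r_i)·(f′(r_i))^{-1} mod 23^{i+2}, f′(x) = 2x + 22. Iterate:
  r_0 = 7 (mod 23)
  r_1 = 283 (mod 529)
  r_2 = 7689 (mod 12167)
Final: r = 7689 satisfies f(r) ≡ 0 mod 23^3.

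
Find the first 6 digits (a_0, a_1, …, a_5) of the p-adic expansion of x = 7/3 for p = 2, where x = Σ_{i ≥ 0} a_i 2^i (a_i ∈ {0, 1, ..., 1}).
(a_0, …, a_5) = (1, 0, 1, 1, 0, 1)

v_2(7/3) = 0 (numerator and denominator both coprime to 2), so x ∈ ℤ_2^×. Compute digits iteratively via a_i = x_i mod 2, x_{i+1} = (x_i − a_i)/2, with x_0 = x:
  x_0 = 7/3;  a_0 = 1;  x_1 = (x_0 − 1)/2 = 2/3
  x_1 = 2/3;  a_1 = 0;  x_2 = (x_1 − 0)/2 = 1/3
  x_2 = 1/3;  a_2 = 1;  x_3 = (x_2 − 1)/2 = -1/3
  x_3 = -1/3;  a_3 = 1;  x_4 = (x_3 − 1)/2 = -2/3
  x_4 = -2/3;  a_4 = 0;  x_5 = (x_4 − 0)/2 = -1/3
  x_5 = -1/3;  a_5 = 1;  x_6 = (x_5 − 1)/2 = -2/3
Digits: (1, 0, 1, 1, 0, 1).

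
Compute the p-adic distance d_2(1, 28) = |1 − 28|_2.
d_2(1, 28) = 1

Step 1 — x − y = 1 − 28 = -27. Step 2 — v_2(-27) = 0 (factor: -27 = −(2^0 · 27); the sign does not affect v_p). Step 3 — |x − y|_2 = 2^{0} = 1.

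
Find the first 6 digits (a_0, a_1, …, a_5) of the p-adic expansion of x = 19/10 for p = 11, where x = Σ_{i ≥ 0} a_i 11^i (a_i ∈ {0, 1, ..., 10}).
(a_0, …, a_5) = (3, 1, 1, 1, 1, 1)

v_11(19/10) = 0 (numerator and denominator both coprime to 11), so x ∈ ℤ_11^×. Compute digits iteratively via a_i = x_i mod 11, x_{i+1} = (x_i − a_i)/11, with x_0 = x:
  x_0 = 19/10;  a_0 = 3;  x_1 = (x_0 − 3)/11 = -1/10
  x_1 = -1/10;  a_1 = 1;  x_2 = (x_1 − 1)/11 = -1/10
  x_2 = -1/10;  a_2 = 1;  x_3 = (x_2 − 1)/11 = -1/10
  x_3 = -1/10;  a_3 = 1;  x_4 = (x_3 − 1)/11 = -1/10
  x_4 = -1/10;  a_4 = 1;  x_5 = (x_4 − 1)/11 = -1/10
  x_5 = -1/10;  a_5 = 1;  x_6 = (x_5 − 1)/11 = -1/10
Digits: (3, 1, 1, 1, 1, 1).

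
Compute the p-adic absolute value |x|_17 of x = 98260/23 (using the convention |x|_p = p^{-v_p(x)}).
|98260/23|_17 = 1/4913

Step 1 — compute v_17(x) by factoring powers of 17 out of the numerator and denominator: v_17(98260/23) = 3. Step 2 — apply |x|_p = p^{-v_p(x)} = 17^{-3} = 1/4913.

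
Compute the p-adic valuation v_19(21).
v_19(21) = 0

v_19(n) is the largest exponent k such that 19^k divides n. Factor out: 21 = 19^0 · 21. (Sign doesn't affect v_p.) So v_19(21) = 0.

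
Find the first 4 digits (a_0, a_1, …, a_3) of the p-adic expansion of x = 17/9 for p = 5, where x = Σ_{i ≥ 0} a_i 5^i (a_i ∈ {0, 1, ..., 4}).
(a_0, …, a_3) = (3, 2, 4, 3)

v_5(17/9) = 0 (numerator and denominator both coprime to 5), so x ∈ ℤ_5^×. Compute digits iteratively via a_i = x_i mod 5, x_{i+1} = (x_i − a_i)/5, with x_0 = x:
  x_0 = 17/9;  a_0 = 3;  x_1 = (x_0 − 3)/5 = -2/9
  x_1 = -2/9;  a_1 = 2;  x_2 = (x_1 − 2)/5 = -4/9
  x_2 = -4/9;  a_2 = 4;  x_3 = (x_2 − 4)/5 = -8/9
  x_3 = -8/9;  a_3 = 3;  x_4 = (x_3 − 3)/5 = -7/9
Digits: (3, 2, 4, 3).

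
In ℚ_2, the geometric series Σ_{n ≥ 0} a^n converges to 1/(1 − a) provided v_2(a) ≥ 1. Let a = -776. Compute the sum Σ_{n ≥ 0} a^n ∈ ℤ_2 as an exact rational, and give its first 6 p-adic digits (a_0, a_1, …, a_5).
Σ a^n = 1/(1 − a) = 1/777;  first 6 digits = (1, 0, 0, 1, 1, 1)

v_2(a) = 3 ≥ 1, so the series converges in ℤ_2 to 1/(1 − a) = 1/(1 − (-776)) = 1/777. Expand this rational in ℤ_2: compute digits iteratively via d_i = x_i mod 2, x_{i+1} = (x_i − d_i)/2. The first 6 digits are (1, 0, 0, 1, 1, 1).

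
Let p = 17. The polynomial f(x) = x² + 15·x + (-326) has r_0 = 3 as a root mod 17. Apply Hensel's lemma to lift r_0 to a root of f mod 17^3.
r_2 = 3539 (mod 4913)

Hensel: r_{i+1} = r_i − f(r_i)·(f′(r_i))^{-1} mod 17^{i+2}, f′(x) = 2x + 15. Iterate:
  r_0 = 3 (mod 17)
  r_1 = 71 (mod 289)
  r_2 = 3539 (mod 4913)
Final: r = 3539 satisfies f(r) ≡ 0 mod 17^3.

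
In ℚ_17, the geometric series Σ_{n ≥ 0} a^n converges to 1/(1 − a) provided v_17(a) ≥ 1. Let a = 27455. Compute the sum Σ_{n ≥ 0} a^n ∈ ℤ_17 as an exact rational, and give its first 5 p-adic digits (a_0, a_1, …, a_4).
Σ a^n = 1/(1 − a) = -1/27454;  first 5 digits = (1, 0, 10, 5, 15)

v_17(a) = 2 ≥ 1, so the series converges in ℤ_17 to 1/(1 − a) = 1/(1 − 27455) = -1/27454. Expand this rational in ℤ_17: compute digits iteratively via d_i = x_i mod 17, x_{i+1} = (x_i − d_i)/17. The first 5 digits are (1, 0, 10, 5, 15).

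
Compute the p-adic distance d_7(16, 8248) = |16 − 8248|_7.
d_7(16, 8248) = 1/343

Step 1 — x − y = 16 − 8248 = -8232. Step 2 — v_7(-8232) = 3 (factor: -8232 = −(7^3 · 24); the sign does not affect v_p). Step 3 — |x − y|_7 = 7^{-3} = 1/343.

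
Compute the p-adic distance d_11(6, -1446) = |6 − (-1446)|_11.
d_11(6, -1446) = 1/121

Step 1 — x − y = 6 − (-1446) = 1452. Step 2 — v_11(1452) = 2 (factor: 1452 = (11^2 · 12); the sign does not affect v_p). Step 3 — |x − y|_11 = 11^{-2} = 1/121.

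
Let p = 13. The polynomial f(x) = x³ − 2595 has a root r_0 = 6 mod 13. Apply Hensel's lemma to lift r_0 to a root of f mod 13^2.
r_1 = 136 (mod 169)

Hensel: r_{i+1} = r_i − f(r_i)/f′(r_i) mod 13^{i+2}, where f′(x) = 3x². Iterate:
  r_0 = 6 (mod 13)
  r_1 = 136 (mod 169)
Final: r = 136 with f(r) ≡ 0 mod 13^2.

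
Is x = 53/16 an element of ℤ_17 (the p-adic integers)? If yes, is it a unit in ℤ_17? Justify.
x ∈ ℤ_17^× (unit); v_17(x) = 0

ℤ_17 = {x ∈ ℚ_17 : v_17(x) ≥ 0} and ℤ_17^× = {x ∈ ℤ_17 : v_17(x) = 0}. Here v_17(53/16) = v_17(num) − v_17(den) = 0; compare against these criteria.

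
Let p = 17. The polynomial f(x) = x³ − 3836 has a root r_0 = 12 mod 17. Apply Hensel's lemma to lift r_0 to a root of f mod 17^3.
r_2 = 3616 (mod 4913)

Hensel: r_{i+1} = r_i − f(r_i)/f′(r_i) mod 17^{i+2}, where f′(x) = 3x². Iterate:
  r_0 = 12 (mod 17)
  r_1 = 148 (mod 289)
  r_2 = 3616 (mod 4913)
Final: r = 3616 with f(r) ≡ 0 mod 17^3.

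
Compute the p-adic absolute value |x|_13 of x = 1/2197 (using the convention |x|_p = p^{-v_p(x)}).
|1/2197|_13 = 2197

Step 1 — compute v_13(x) by factoring powers of 13 out of the numerator and denominator: v_13(1/2197) = -3. Step 2 — apply |x|_p = p^{-v_p(x)} = 13^{3} = 2197.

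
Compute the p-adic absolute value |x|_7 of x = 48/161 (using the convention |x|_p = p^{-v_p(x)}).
|48/161|_7 = 7

Step 1 — compute v_7(x) by factoring powers of 7 out of the numerator and denominator: v_7(48/161) = -1. Step 2 — apply |x|_p = p^{-v_p(x)} = 7^{1} = 7.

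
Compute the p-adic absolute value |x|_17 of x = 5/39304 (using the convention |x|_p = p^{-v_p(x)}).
|5/39304|_17 = 4913

Step 1 — compute v_17(x) by factoring powers of 17 out of the numerator and denominator: v_17(5/39304) = -3. Step 2 — apply |x|_p = p^{-v_p(x)} = 17^{3} = 4913.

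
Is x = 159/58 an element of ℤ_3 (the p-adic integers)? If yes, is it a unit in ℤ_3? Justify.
x ∈ ℤ_3 but not a unit; v_3(x) = 1 > 0

ℤ_3 = {x ∈ ℚ_3 : v_3(x) ≥ 0} and ℤ_3^× = {x ∈ ℤ_3 : v_3(x) = 0}. Here v_3(159/58) = v_3(num) − v_3(den) = 1; compare against these criteria.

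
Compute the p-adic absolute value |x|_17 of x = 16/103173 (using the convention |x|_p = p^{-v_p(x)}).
|16/103173|_17 = 4913

Step 1 — compute v_17(x) by factoring powers of 17 out of the numerator and denominator: v_17(16/103173) = -3. Step 2 — apply |x|_p = p^{-v_p(x)} = 17^{3} = 4913.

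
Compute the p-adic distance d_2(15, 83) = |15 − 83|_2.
d_2(15, 83) = 1/4

Step 1 — x − y = 15 − 83 = -68. Step 2 — v_2(-68) = 2 (factor: -68 = −(2^2 · 17); the sign does not affect v_p). Step 3 — |x − y|_2 = 2^{-2} = 1/4.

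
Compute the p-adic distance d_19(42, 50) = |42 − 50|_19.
d_19(42, 50) = 1

Step 1 — x − y = 42 − 50 = -8. Step 2 — v_19(-8) = 0 (factor: -8 = −(19^0 · 8); the sign does not affect v_p). Step 3 — |x − y|_19 = 19^{0} = 1.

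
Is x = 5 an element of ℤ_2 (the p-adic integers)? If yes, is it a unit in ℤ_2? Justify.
x ∈ ℤ_2^× (unit); v_2(x) = 0

ℤ_2 = {x ∈ ℚ_2 : v_2(x) ≥ 0} and ℤ_2^× = {x ∈ ℤ_2 : v_2(x) = 0}. Here v_2(5) = v_2(num) − v_2(den) = 0; compare against these criteria.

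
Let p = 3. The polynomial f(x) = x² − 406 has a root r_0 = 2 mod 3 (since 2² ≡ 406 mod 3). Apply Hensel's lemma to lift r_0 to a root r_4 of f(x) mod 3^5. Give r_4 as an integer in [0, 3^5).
r_4 = 161 (mod 243)

Hensel's recurrence: r_{i+1} = r_i − f(r_i)·(f′(r_i))^{-1} mod 3^{i+2}, with f′(x) = 2x. Iterate:
  r_0 = 2 (mod 3)
  r_1 = 8 (mod 9)
  r_2 = 26 (mod 27)
  r_3 = 80 (mod 81)
  r_4 = 161 (mod 243)
Final: r_4 = 161, and one checks f(r_4) ≡ 0 mod 3^5.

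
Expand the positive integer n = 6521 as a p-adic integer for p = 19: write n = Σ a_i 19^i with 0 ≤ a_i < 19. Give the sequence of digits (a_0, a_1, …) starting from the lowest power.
(a_0, a_1, …) = (4, 1, 18)

Repeated division by 19 gives the digits low-to-high: 6521 = 4 + 1·19^1 + 18·19^2. Digit sequence: (4, 1, 18).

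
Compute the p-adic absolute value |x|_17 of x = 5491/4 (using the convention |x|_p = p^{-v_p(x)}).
|5491/4|_17 = 1/289

Step 1 — compute v_17(x) by factoring powers of 17 out of the numerator and denominator: v_17(5491/4) = 2. Step 2 — apply |x|_p = p^{-v_p(x)} = 17^{-2} = 1/289.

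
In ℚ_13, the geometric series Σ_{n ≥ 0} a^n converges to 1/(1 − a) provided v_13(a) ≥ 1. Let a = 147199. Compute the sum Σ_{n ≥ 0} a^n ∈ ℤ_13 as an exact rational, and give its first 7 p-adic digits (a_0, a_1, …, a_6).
Σ a^n = 1/(1 − a) = -1/147198;  first 7 digits = (1, 0, 0, 2, 5, 0, 4)

v_13(a) = 3 ≥ 1, so the series converges in ℤ_13 to 1/(1 − a) = 1/(1 − 147199) = -1/147198. Expand this rational in ℤ_13: compute digits iteratively via d_i = x_i mod 13, x_{i+1} = (x_i − d_i)/13. The first 7 digits are (1, 0, 0, 2, 5, 0, 4).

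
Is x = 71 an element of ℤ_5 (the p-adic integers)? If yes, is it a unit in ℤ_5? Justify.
x ∈ ℤ_5^× (unit); v_5(x) = 0

ℤ_5 = {x ∈ ℚ_5 : v_5(x) ≥ 0} and ℤ_5^× = {x ∈ ℤ_5 : v_5(x) = 0}. Here v_5(71) = v_5(num) − v_5(den) = 0; compare against these criteria.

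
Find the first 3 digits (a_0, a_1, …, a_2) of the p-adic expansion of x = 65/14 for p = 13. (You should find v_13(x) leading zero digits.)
(a_0, …, a_2) = (0, 5, 8)

v_13(65/14) = 1, so a_0 = ... = a_0 = 0. Factor out: x = 13^1 · u with u = 5/14 a unit in ℤ_13. Expand u iteratively via a_{v+i} = u_i mod 13, u_{i+1} = (u_i − a_{v+i})/13:
  u_0 = 5/14;  a_1 = 5;  u_1 = (u_0 − 5)/13 = -5/14
  u_1 = -5/14;  a_2 = 8;  u_2 = (u_1 − 8)/13 = -9/14
Digits: (0, 5, 8).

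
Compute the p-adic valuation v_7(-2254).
v_7(-2254) = 2

v_7(n) is the largest exponent k such that 7^k divides n. Factor out: -2254 = -7^2 · 46. (Sign doesn't affect v_p.) So v_7(-2254) = 2.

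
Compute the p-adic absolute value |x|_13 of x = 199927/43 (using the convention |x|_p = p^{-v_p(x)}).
|199927/43|_13 = 1/28561

Step 1 — compute v_13(x) by factoring powers of 13 out of the numerator and denominator: v_13(199927/43) = 4. Step 2 — apply |x|_p = p^{-v_p(x)} = 13^{-4} = 1/28561.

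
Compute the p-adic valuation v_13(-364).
v_13(-364) = 1

v_13(n) is the largest exponent k such that 13^k divides n. Factor out: -364 = -13^1 · 28. (Sign doesn't affect v_p.) So v_13(-364) = 1.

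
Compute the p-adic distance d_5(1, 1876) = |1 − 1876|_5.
d_5(1, 1876) = 1/625

Step 1 — x − y = 1 − 1876 = -1875. Step 2 — v_5(-1875) = 4 (factor: -1875 = −(5^4 · 3); the sign does not affect v_p). Step 3 — |x − y|_5 = 5^{-4} = 1/625.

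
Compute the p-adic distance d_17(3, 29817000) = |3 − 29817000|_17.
d_17(3, 29817000) = 1/1419857

Step 1 — x − y = 3 − 29817000 = -29816997. Step 2 — v_17(-29816997) = 5 (factor: -29816997 = −(17^5 · 21); the sign does not affect v_p). Step 3 — |x − y|_17 = 17^{-5} = 1/1419857.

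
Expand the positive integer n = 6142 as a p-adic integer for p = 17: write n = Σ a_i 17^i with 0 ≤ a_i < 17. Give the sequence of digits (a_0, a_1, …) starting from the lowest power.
(a_0, a_1, …) = (5, 4, 4, 1)

Repeated division by 17 gives the digits low-to-high: 6142 = 5 + 4·17^1 + 4·17^2 + 1·17^3. Digit sequence: (5, 4, 4, 1).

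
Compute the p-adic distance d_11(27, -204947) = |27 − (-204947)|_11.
d_11(27, -204947) = 1/14641

Step 1 — x − y = 27 − (-204947) = 204974. Step 2 — v_11(204974) = 4 (factor: 204974 = (11^4 · 14); the sign does not affect v_p). Step 3 — |x − y|_11 = 11^{-4} = 1/14641.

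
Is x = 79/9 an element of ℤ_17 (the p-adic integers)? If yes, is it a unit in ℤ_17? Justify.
x ∈ ℤ_17^× (unit); v_17(x) = 0

ℤ_17 = {x ∈ ℚ_17 : v_17(x) ≥ 0} and ℤ_17^× = {x ∈ ℤ_17 : v_17(x) = 0}. Here v_17(79/9) = v_17(num) − v_17(den) = 0; compare against these criteria.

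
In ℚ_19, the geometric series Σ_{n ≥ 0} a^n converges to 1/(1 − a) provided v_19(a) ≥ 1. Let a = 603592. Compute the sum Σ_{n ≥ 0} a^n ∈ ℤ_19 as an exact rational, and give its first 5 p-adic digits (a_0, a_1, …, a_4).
Σ a^n = 1/(1 − a) = -1/603591;  first 5 digits = (1, 0, 0, 12, 4)

v_19(a) = 3 ≥ 1, so the series converges in ℤ_19 to 1/(1 − a) = 1/(1 − 603592) = -1/603591. Expand this rational in ℤ_19: compute digits iteratively via d_i = x_i mod 19, x_{i+1} = (x_i − d_i)/19. The first 5 digits are (1, 0, 0, 12, 4).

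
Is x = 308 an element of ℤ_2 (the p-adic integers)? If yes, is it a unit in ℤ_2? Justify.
x ∈ ℤ_2 but not a unit; v_2(x) = 2 > 0

ℤ_2 = {x ∈ ℚ_2 : v_2(x) ≥ 0} and ℤ_2^× = {x ∈ ℤ_2 : v_2(x) = 0}. Here v_2(308) = v_2(num) − v_2(den) = 2; compare against these criteria.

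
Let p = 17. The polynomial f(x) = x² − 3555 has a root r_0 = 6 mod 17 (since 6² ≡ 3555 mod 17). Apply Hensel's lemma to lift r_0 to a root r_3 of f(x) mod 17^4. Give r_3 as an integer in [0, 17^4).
r_3 = 1961 (mod 83521)

Hensel's recurrence: r_{i+1} = r_i − f(r_i)·(f′(r_i))^{-1} mod 17^{i+2}, with f′(x) = 2x. Iterate:
  r_0 = 6 (mod 17)
  r_1 = 227 (mod 289)
  r_2 = 1961 (mod 4913)
  r_3 = 1961 (mod 83521)
Final: r_3 = 1961, and one checks f(r_3) ≡ 0 mod 17^4.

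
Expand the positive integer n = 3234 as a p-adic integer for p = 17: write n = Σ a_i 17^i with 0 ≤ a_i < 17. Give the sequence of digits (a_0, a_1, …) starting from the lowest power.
(a_0, a_1, …) = (4, 3, 11)

Repeated division by 17 gives the digits low-to-high: 3234 = 4 + 3·17^1 + 11·17^2. Digit sequence: (4, 3, 11).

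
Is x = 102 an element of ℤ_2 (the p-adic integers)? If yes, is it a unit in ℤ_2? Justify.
x ∈ ℤ_2 but not a unit; v_2(x) = 1 > 0

ℤ_2 = {x ∈ ℚ_2 : v_2(x) ≥ 0} and ℤ_2^× = {x ∈ ℤ_2 : v_2(x) = 0}. Here v_2(102) = v_2(num) − v_2(den) = 1; compare against these criteria.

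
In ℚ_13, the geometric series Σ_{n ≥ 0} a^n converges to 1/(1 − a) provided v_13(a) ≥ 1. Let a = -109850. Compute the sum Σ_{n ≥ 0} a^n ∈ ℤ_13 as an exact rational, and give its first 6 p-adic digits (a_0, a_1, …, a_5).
Σ a^n = 1/(1 − a) = 1/109851;  first 6 digits = (1, 0, 0, 2, 9, 12)

v_13(a) = 3 ≥ 1, so the series converges in ℤ_13 to 1/(1 − a) = 1/(1 − (-109850)) = 1/109851. Expand this rational in ℤ_13: compute digits iteratively via d_i = x_i mod 13, x_{i+1} = (x_i − d_i)/13. The first 6 digits are (1, 0, 0, 2, 9, 12).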